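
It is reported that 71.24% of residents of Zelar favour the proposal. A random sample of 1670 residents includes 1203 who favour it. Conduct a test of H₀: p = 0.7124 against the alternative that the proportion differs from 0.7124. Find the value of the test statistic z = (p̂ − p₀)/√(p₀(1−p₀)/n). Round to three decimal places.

z = 0.719

p̂ = 1203/1670 = 0.720359.
Standard error under H₀: √(0.7124×0.2876/1670) = 0.011076.
z = (0.720359 − 0.7124)/0.011076 = 0.007959/0.011076 = 0.719.
p-value = 2·P(Z > 0.719) ≈ 0.4724.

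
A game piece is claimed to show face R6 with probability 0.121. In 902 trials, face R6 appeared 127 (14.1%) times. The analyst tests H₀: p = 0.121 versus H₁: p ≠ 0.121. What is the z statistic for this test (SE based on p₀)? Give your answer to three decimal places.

p̂ = 127/902 ≈ 0.14080.
SE = √(p₀(1−p₀)/n) = √(0.10636/902) = 0.01086.
z = (0.14080 − 0.121)/0.01086 = 0.01980/0.01086 = 1.823.

z = 1.823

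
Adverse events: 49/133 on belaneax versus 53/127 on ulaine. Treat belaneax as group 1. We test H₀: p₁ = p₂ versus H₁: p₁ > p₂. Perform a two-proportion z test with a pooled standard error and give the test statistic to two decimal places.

p̂₁ = 49/133 = 0.3684, p̂₂ = 53/127 = 0.4173.
Pooled p̂ = (49+53)/(133+127) = 102/260 = 0.3923.
SE = √(0.238402 × 0.0153928) = 0.0606.
z = (0.3684 − 0.4173)/0.0606 = -0.0489/0.0606 = -0.81.

z = -0.81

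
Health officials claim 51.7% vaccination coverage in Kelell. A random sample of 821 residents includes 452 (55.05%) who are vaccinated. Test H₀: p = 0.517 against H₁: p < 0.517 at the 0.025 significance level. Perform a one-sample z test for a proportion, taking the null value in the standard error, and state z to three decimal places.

z = 1.924

p̂ = 452/821 = 0.55055.
Standard error under H₀: √(0.517×0.483/821) = 0.01744.
z = (0.55055 − 0.517)/0.01744 = 0.03355/0.01744 = 1.924.
p-value = P(Z < 1.924) ≈ 0.9728. With α = 0.025, fail to reject H₀.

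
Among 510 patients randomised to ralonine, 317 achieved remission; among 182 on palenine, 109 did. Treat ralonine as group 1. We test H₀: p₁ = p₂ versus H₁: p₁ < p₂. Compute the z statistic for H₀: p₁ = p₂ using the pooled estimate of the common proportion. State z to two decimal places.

p̂₁ = 317/510 ≈ 0.6216, p̂₂ = 109/182 ≈ 0.5989.
Pooled p̂ = (317+109)/(510+182) = 426/692 = 0.6156.
SE = √(0.236635 × 0.00745529) = 0.0420.
z = (0.6216 − 0.5989)/0.0420 = 0.0227/0.0420 = 0.54.

z = 0.54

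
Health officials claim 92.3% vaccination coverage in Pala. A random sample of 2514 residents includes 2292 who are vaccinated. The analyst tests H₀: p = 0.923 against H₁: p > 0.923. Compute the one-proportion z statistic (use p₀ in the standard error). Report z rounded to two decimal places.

p̂ = 2292/2514 ≈ 0.9117.
Standard error under H₀: √(0.923×0.077/2514) = 0.0053.
z = (0.9117 − 0.923)/0.0053 = -0.0113/0.0053 = -2.13.
p-value = P(Z > -2.126) ≈ 0.9833.

z = -2.13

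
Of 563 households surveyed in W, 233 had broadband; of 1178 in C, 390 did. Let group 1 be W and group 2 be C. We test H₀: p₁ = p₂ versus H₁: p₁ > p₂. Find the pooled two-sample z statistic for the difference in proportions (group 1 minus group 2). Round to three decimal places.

p̂₁ = 233/563 = 0.41385, p̂₂ = 390/1178 = 0.33107.
Pooled p̂ = (233+390)/(563+1178) = 623/1741 = 0.35784.
SE = √(0.229791 × 0.0026251) = 0.02456.
z = (0.41385 − 0.33107)/0.02456 = 0.08278/0.02456 = 3.371.

z = 3.371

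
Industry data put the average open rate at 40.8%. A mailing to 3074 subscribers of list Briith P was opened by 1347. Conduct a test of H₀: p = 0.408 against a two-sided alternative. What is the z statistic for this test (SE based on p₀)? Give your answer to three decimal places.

p̂ = 1347/3074 = 0.438191.
Standard error under H₀: √(0.408×0.592/3074) = 0.008864.
z = (0.438191 − 0.408)/0.008864 = 0.030191/0.008864 = 3.406.
Two-sided p-value ≈ 2·Φ(−3.406) = 0.0007.

z = 3.406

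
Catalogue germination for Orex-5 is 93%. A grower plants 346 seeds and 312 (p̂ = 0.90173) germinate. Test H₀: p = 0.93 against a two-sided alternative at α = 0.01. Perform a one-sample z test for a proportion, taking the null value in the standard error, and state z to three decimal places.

p̂ = 312/346 = 0.901734.
Under H₀, SE = √(0.93·0.07/346) = √(0.00018815) = 0.013717.
z = (0.901734 − 0.93)/0.013717 = -0.028266/0.013717 = -2.061.
Two-sided p-value ≈ 2·Φ(−2.061) = 0.0393, so at α = 0.01 we fail to reject H₀.

z = -2.061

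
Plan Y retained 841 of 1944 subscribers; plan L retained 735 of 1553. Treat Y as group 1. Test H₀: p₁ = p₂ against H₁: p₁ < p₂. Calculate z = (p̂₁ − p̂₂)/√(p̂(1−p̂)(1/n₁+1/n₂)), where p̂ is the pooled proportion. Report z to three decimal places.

z = -2.401

p̂₁ = 841/1944 = 0.432613, p̂₂ = 735/1553 = 0.473278.
Pooled p̂ = (841+735)/(1944+1553) = 1576/3497 = 0.450672.
SE = √(p̂(1−p̂)(1/n₁+1/n₂)) = √(0.450672·0.549328·0.00115832) = √(0.000286761) = 0.016934.
z = (0.432613 − 0.473278)/0.016934 = -0.040665/0.016934 = -2.401.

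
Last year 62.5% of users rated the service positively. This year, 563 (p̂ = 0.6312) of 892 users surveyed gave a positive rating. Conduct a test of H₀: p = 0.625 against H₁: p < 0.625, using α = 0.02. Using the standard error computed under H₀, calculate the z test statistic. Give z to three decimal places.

z = 0.380

p̂ = 563/892 ≈ 0.631166.
Standard error under H₀: √(0.625×0.375/892) = 0.016210.
z = (0.631166 − 0.625)/0.016210 = 0.006166/0.016210 = 0.380.
p-value = P(Z < 0.380) ≈ 0.6482; since p > α = 0.02, fail to reject H₀.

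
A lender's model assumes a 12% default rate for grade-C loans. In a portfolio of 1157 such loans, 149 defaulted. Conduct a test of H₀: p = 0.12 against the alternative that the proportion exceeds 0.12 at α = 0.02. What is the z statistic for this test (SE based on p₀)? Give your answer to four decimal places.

z = 0.9192

p̂ = 149/1157 = 0.1287813.
SE = √(p₀(1−p₀)/n) = √(0.1056/1157) = 0.0095536.
z = (0.1287813 − 0.12)/0.0095536 = 0.0087813/0.0095536 = 0.9192.
p-value = P(Z > 0.919) ≈ 0.1790; since p > α = 0.02, fail to reject H₀.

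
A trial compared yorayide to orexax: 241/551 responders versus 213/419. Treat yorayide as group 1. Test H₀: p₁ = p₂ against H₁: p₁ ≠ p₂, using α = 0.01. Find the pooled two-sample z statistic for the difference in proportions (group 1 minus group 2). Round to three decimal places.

z = -2.194

p̂₁ = 241/551 ≈ 0.43739, p̂₂ = 213/419 ≈ 0.50835.
Pooled p̂ = (241+213)/(551+419) = 454/970 = 0.46804.
SE = √(p̂(1−p̂)(1/n₁+1/n₂)) = √(0.46804·0.53196·0.00420152) = √(0.00104609) = 0.03234.
z = (0.43739 − 0.50835)/0.03234 = -0.07096/0.03234 = -2.194.
Two-sided p-value ≈ 2·Φ(−2.194) = 0.0282; since p > α = 0.01, fail to reject H₀.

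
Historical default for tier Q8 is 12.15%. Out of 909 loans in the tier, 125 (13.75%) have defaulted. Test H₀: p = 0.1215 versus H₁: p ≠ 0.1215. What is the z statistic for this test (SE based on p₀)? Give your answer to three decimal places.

p̂ = 125/909 ≈ 0.137514.
Standard error under H₀: √(0.1215×0.8785/909) = 0.010836.
z = (0.137514 − 0.1215)/0.010836 = 0.016014/0.010836 = 1.478.
p-value = 2·P(Z > 1.478) ≈ 0.1395.

z = 1.478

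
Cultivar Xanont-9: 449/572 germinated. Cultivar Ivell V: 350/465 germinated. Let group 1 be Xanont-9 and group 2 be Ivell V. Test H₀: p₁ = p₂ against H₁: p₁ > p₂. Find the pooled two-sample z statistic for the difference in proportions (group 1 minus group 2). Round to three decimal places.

z = 1.229

p̂₁ = 449/572 ≈ 0.78497, p̂₂ = 350/465 ≈ 0.75269.
Pooled p̂ = (449+350)/(572+465) = 799/1037 = 0.77049.
SE = √(p̂(1−p̂)(1/n₁+1/n₂)) = √(0.77049·0.22951·0.00389879) = √(0.000689439) = 0.02626.
z = (0.78497 − 0.75269)/0.02626 = 0.03228/0.02626 = 1.229.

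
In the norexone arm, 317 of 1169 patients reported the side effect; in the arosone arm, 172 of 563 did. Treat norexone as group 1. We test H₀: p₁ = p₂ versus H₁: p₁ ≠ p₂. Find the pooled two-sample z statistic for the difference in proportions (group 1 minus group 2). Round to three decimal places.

p̂₁ = 317/1169 = 0.27117, p̂₂ = 172/563 = 0.30551.
Pooled p̂ = (317+172)/(1169+563) = 489/1732 = 0.28233.
SE = √(p̂(1−p̂)(1/n₁+1/n₂)) = √(0.28233·0.71767·0.00263163) = √(0.000533223) = 0.02309.
z = (0.27117 − 0.30551)/0.02309 = -0.03434/0.02309 = -1.487.

z = -1.487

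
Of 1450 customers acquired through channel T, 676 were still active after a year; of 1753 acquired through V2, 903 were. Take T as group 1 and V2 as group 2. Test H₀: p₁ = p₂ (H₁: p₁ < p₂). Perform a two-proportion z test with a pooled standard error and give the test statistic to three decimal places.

p̂₁ = 676/1450 ≈ 0.466207, p̂₂ = 903/1753 ≈ 0.515117.
Pooled p̂ = (676+903)/(1450+1753) = 1579/3203 = 0.492975.
SE = √(p̂(1−p̂)(1/n₁+1/n₂)) = √(0.492975·0.507025·0.00126011) = √(0.000314964) = 0.017747.
z = (0.466207 − 0.515117)/0.017747 = -0.048910/0.017747 = -2.756.

z = -2.756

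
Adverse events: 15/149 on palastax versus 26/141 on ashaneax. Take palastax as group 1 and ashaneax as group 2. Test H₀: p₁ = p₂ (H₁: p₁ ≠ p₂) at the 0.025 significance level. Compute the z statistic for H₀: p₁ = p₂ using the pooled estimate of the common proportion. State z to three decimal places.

p̂₁ = 15/149 = 0.100671, p̂₂ = 26/141 = 0.184397.
Pooled p̂ = (15+26)/(149+141) = 41/290 = 0.141379.
SE = √(0.121391 × 0.0138036) = 0.040935.
z = (0.100671 − 0.184397)/0.040935 = -0.083726/0.040935 = -2.045.
p-value = 2·P(Z > 2.045) ≈ 0.0408, so at α = 0.025 we fail to reject H₀.

z = -2.045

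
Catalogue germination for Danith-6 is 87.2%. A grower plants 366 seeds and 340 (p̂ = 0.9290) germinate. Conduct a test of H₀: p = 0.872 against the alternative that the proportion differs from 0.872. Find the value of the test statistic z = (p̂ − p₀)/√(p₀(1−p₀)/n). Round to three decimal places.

z = 3.262

p̂ = 340/366 = 0.92896.
Under H₀, SE = √(0.872·0.128/366) = √(0.000304962) = 0.01746.
z = (0.92896 − 0.872)/0.01746 = 0.05696/0.01746 = 3.262.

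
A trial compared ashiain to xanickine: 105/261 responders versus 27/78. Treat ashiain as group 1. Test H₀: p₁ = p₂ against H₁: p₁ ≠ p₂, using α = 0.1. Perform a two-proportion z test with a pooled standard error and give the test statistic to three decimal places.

p̂₁ = 105/261 ≈ 0.40230, p̂₂ = 27/78 ≈ 0.34615.
Pooled p̂ = (105+27)/(261+78) = 132/339 = 0.38938.
SE = √(p̂(1−p̂)(1/n₁+1/n₂)) = √(0.38938·0.61062·0.0166519) = √(0.00395922) = 0.06292.
z = (0.40230 − 0.34615)/0.06292 = 0.05615/0.06292 = 0.892.
Two-sided p-value ≈ 2·Φ(−0.892) = 0.3722, so at α = 0.1 we fail to reject H₀.

z = 0.892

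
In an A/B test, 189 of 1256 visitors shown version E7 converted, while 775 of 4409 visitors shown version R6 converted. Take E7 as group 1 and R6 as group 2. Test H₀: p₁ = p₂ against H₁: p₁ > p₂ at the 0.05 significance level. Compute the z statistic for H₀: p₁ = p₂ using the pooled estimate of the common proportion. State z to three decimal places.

p̂₁ = 189/1256 = 0.15048, p̂₂ = 775/4409 = 0.17578.
Pooled p̂ = (189+775)/(1256+4409) = 964/5665 = 0.17017.
SE = √(p̂(1−p̂)(1/n₁+1/n₂)) = √(0.17017·0.82983·0.00102299) = √(0.000144457) = 0.01202.
z = (0.15048 − 0.17578)/0.01202 = -0.02530/0.01202 = -2.105.
p-value = P(Z > -2.105) ≈ 0.9824. With α = 0.05, fail to reject H₀.

z = -2.105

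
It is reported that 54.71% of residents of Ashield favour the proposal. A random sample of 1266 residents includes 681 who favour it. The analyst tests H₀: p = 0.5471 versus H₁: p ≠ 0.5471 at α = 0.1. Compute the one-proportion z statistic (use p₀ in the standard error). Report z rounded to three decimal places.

p̂ = 681/1266 = 0.53791.
Standard error under H₀: √(0.5471×0.4529/1266) = 0.01399.
z = (0.53791 − 0.5471)/0.01399 = -0.00919/0.01399 = -0.657.
Two-sided p-value ≈ 2·Φ(−0.657) = 0.5115; since p > α = 0.1, fail to reject H₀.

z = -0.657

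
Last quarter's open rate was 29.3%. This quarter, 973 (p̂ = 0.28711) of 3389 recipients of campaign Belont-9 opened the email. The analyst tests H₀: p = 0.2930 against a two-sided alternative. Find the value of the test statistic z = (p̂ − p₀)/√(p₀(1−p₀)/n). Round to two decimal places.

z = -0.75

p̂ = 973/3389 = 0.28711.
SE = √(p₀(1−p₀)/n) = √(0.20715/3389) = 0.00782.
z = (0.28711 − 0.293)/0.00782 = -0.00589/0.00782 = -0.75.
Two-sided p-value ≈ 2·Φ(−0.754) = 0.4509.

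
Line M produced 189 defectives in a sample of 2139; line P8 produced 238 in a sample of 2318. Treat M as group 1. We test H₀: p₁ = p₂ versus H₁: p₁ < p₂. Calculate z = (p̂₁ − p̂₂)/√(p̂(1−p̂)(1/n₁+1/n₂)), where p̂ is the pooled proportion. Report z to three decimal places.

p̂₁ = 189/2139 ≈ 0.08836, p̂₂ = 238/2318 ≈ 0.10267.
Pooled p̂ = (189+238)/(2139+2318) = 427/4457 = 0.09580.
SE = √(0.0866259 × 0.000898915) = 0.00882.
z = (0.08836 − 0.10267)/0.00882 = -0.01431/0.00882 = -1.622.

z = -1.622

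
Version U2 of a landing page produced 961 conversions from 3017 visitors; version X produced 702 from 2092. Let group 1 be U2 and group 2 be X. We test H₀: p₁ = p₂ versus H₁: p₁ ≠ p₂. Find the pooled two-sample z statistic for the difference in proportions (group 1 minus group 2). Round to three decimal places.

p̂₁ = 961/3017 ≈ 0.31853, p̂₂ = 702/2092 ≈ 0.33556.
Pooled p̂ = (961+702)/(3017+2092) = 1663/5109 = 0.32550.
SE = √(p̂(1−p̂)(1/n₁+1/n₂)) = √(0.32550·0.67450·0.000809467) = √(0.000177719) = 0.01333.
z = (0.31853 − 0.33556)/0.01333 = -0.01703/0.01333 = -1.278.

z = -1.278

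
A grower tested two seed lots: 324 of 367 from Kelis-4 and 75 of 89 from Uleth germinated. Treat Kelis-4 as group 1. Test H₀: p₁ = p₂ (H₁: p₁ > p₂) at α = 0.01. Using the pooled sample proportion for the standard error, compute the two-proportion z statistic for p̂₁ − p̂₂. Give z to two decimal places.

z = 1.03

p̂₁ = 324/367 = 0.8828, p̂₂ = 75/89 = 0.8427.
Pooled p̂ = (324+75)/(367+89) = 399/456 = 0.8750.
SE = √(p̂(1−p̂)(1/n₁+1/n₂)) = √(0.8750·0.1250·0.0139608) = √(0.00152696) = 0.0391.
z = (0.8828 − 0.8427)/0.0391 = 0.0401/0.0391 = 1.03.
p-value = P(Z > 1.027) ≈ 0.1522; since p > α = 0.01, fail to reject H₀.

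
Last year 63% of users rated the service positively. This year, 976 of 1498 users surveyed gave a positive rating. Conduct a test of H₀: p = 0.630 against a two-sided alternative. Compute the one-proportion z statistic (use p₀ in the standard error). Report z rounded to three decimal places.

p̂ = 976/1498 ≈ 0.651535.
Standard error under H₀: √(0.63×0.37/1498) = 0.012474.
z = (0.651535 − 0.63)/0.012474 = 0.021535/0.012474 = 1.726.
Two-sided p-value ≈ 2·Φ(−1.726) = 0.0843.

z = 1.726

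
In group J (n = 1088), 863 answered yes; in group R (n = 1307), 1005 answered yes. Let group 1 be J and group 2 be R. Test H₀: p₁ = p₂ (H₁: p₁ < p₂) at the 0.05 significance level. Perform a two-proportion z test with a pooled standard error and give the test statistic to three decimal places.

p̂₁ = 863/1088 ≈ 0.79320, p̂₂ = 1005/1307 ≈ 0.76894.
Pooled p̂ = (863+1005)/(1088+1307) = 1868/2395 = 0.77996.
SE = √(p̂(1−p̂)(1/n₁+1/n₂)) = √(0.77996·0.22004·0.00168423) = √(0.000289053) = 0.01700.
z = (0.79320 − 0.76894)/0.01700 = 0.02426/0.01700 = 1.427.
p-value = P(Z < 1.427) ≈ 0.9232; since p > α = 0.05, fail to reject H₀.

z = 1.427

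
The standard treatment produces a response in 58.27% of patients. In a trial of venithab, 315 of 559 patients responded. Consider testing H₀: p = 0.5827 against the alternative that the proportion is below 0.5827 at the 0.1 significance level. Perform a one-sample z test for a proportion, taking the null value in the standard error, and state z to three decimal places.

p̂ = 315/559 ≈ 0.56351.
Under H₀, SE = √(0.5827·0.4173/559) = √(0.000434992) = 0.02086.
z = (0.56351 − 0.5827)/0.02086 = -0.01919/0.02086 = -0.920.
p-value = P(Z < -0.920) ≈ 0.1787. With α = 0.1, fail to reject H₀.

z = -0.920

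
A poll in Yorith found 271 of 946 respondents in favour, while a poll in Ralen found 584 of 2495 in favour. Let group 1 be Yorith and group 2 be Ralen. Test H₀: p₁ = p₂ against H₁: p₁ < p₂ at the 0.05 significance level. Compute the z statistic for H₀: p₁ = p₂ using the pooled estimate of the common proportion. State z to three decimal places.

z = 3.176

p̂₁ = 271/946 = 0.28647, p̂₂ = 584/2495 = 0.23407.
Pooled p̂ = (271+584)/(946+2495) = 855/3441 = 0.24847.
SE = √(0.186735 × 0.00145788) = 0.01650.
z = (0.28647 − 0.23407)/0.01650 = 0.05240/0.01650 = 3.176.
p-value = P(Z < 3.176) ≈ 0.9993, so at α = 0.05 we fail to reject H₀.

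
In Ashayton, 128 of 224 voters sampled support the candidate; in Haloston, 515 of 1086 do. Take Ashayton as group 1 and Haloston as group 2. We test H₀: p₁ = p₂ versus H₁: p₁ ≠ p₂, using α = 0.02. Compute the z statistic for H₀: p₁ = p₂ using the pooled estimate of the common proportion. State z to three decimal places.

z = 2.650

p̂₁ = 128/224 = 0.571429, p̂₂ = 515/1086 = 0.474217.
Pooled p̂ = (128+515)/(224+1086) = 643/1310 = 0.490840.
SE = √(p̂(1−p̂)(1/n₁+1/n₂)) = √(0.490840·0.509160·0.0053851) = √(0.00134582) = 0.036685.
z = (0.571429 − 0.474217)/0.036685 = 0.097212/0.036685 = 2.650.
p-value = 2·P(Z > 2.650) ≈ 0.0081, so at α = 0.02 we reject H₀.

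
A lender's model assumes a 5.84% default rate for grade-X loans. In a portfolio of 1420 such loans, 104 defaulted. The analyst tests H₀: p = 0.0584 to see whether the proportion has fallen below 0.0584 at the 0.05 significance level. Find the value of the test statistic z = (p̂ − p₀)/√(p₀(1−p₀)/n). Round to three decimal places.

z = 2.385

p̂ = 104/1420 = 0.073239.
Standard error under H₀: √(0.0584×0.9416/1420) = 0.006223.
z = (0.073239 − 0.0584)/0.006223 = 0.014839/0.006223 = 2.385.
p-value = P(Z < 2.385) ≈ 0.9915. With α = 0.05, fail to reject H₀.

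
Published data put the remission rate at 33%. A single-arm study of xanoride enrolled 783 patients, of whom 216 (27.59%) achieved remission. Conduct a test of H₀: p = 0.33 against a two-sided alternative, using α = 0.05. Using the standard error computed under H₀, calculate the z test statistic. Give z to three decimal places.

z = -3.222

p̂ = 216/783 ≈ 0.275862.
Standard error under H₀: √(0.33×0.67/783) = 0.016804.
z = (0.275862 − 0.33)/0.016804 = -0.054138/0.016804 = -3.222.
p-value = 2·P(Z > 3.222) ≈ 0.0013; since p < α = 0.05, reject H₀.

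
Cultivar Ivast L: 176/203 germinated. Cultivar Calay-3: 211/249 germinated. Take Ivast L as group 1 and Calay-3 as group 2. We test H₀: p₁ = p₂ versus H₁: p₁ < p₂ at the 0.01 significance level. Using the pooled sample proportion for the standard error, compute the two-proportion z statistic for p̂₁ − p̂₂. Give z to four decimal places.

z = 0.5909

p̂₁ = 176/203 ≈ 0.866995, p̂₂ = 211/249 ≈ 0.847390.
Pooled p̂ = (176+211)/(203+249) = 387/452 = 0.856195.
SE = √(0.123125 × 0.00894217) = 0.033181.
z = (0.866995 − 0.847390)/0.033181 = 0.019605/0.033181 = 0.5909.
p-value = P(Z < 0.591) ≈ 0.7227, so at α = 0.01 we fail to reject H₀.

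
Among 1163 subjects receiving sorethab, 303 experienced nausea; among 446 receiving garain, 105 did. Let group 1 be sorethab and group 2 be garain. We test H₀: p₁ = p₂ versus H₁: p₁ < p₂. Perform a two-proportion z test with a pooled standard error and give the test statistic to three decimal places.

z = 1.036

p̂₁ = 303/1163 = 0.26053, p̂₂ = 105/446 = 0.23543.
Pooled p̂ = (303+105)/(1163+446) = 408/1609 = 0.25357.
SE = √(0.189274 × 0.003102) = 0.02423.
z = (0.26053 − 0.23543)/0.02423 = 0.02510/0.02423 = 1.036.
p-value = P(Z < 1.036) ≈ 0.8499.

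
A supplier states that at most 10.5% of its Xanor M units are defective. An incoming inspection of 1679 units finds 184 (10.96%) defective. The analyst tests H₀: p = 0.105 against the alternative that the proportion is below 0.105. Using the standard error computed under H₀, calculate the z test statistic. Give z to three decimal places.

z = 0.613

p̂ = 184/1679 = 0.109589.
Standard error under H₀: √(0.105×0.895/1679) = 0.007481.
z = (0.109589 − 0.105)/0.007481 = 0.004589/0.007481 = 0.613.
p-value = P(Z < 0.613) ≈ 0.7302.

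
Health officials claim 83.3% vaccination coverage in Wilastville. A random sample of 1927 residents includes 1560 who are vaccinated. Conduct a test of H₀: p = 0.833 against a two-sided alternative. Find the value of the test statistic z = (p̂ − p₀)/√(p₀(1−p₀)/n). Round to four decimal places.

p̂ = 1560/1927 ≈ 0.8095485.
Standard error under H₀: √(0.833×0.167/1927) = 0.0084965.
z = (0.8095485 − 0.833)/0.0084965 = -0.0234515/0.0084965 = -2.7601.

z = -2.7601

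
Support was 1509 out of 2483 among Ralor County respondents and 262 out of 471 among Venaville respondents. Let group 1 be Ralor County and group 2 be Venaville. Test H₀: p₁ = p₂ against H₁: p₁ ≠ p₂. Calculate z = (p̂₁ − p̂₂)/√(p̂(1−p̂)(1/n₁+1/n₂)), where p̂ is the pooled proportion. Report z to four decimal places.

p̂₁ = 1509/2483 = 0.6077326, p̂₂ = 262/471 = 0.5562633.
Pooled p̂ = (1509+262)/(2483+471) = 1771/2954 = 0.5995261.
SE = √(0.240095 × 0.00252588) = 0.0246262.
z = (0.6077326 − 0.5562633)/0.0246262 = 0.0514693/0.0246262 = 2.0900.

z = 2.0900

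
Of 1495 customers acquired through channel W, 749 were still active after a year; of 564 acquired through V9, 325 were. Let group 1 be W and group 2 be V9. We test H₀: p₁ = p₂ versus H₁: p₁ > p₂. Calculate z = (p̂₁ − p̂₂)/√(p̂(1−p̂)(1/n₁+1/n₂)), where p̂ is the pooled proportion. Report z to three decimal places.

z = -3.048

p̂₁ = 749/1495 = 0.501003, p̂₂ = 325/564 = 0.576241.
Pooled p̂ = (749+325)/(1495+564) = 1074/2059 = 0.521612.
SE = √(p̂(1−p̂)(1/n₁+1/n₂)) = √(0.521612·0.478388·0.00244195) = √(0.000609346) = 0.024685.
z = (0.501003 − 0.576241)/0.024685 = -0.075238/0.024685 = -3.048.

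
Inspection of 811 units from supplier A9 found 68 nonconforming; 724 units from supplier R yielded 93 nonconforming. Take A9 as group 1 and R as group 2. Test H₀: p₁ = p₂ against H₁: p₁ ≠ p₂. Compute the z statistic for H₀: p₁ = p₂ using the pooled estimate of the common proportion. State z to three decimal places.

p̂₁ = 68/811 ≈ 0.083847, p̂₂ = 93/724 ≈ 0.128453.
Pooled p̂ = (68+93)/(811+724) = 161/1535 = 0.104886.
SE = √(0.0938849 × 0.00261426) = 0.015667.
z = (0.083847 − 0.128453)/0.015667 = -0.044606/0.015667 = -2.847.

z = -2.847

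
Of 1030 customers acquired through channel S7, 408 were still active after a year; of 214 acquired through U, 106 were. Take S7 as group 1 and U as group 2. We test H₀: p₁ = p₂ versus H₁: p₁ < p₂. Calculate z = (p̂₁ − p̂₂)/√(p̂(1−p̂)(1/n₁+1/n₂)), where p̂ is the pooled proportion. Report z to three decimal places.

p̂₁ = 408/1030 = 0.39612, p̂₂ = 106/214 = 0.49533.
Pooled p̂ = (408+106)/(1030+214) = 514/1244 = 0.41318.
SE = √(0.242463 × 0.00564377) = 0.03699.
z = (0.39612 − 0.49533)/0.03699 = -0.09921/0.03699 = -2.682.

z = -2.682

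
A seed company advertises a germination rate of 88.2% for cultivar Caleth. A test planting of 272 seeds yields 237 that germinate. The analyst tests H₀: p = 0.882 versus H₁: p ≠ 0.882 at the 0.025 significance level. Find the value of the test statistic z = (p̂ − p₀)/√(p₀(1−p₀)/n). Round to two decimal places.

p̂ = 237/272 ≈ 0.8713.
Standard error under H₀: √(0.882×0.118/272) = 0.0196.
z = (0.8713 − 0.882)/0.0196 = -0.0107/0.0196 = -0.55.
Two-sided p-value ≈ 2·Φ(−0.546) = 0.5852, so at α = 0.025 we fail to reject H₀.

z = -0.55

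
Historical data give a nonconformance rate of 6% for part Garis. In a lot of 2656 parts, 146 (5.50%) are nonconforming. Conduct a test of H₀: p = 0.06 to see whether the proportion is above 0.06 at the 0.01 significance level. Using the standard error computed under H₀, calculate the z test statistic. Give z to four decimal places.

z = -1.0916

p̂ = 146/2656 ≈ 0.054970.
SE = √(p₀(1−p₀)/n) = √(0.0564/2656) = 0.004608.
z = (0.054970 − 0.06)/0.004608 = -0.005030/0.004608 = -1.0916.
p-value = P(Z > -1.092) ≈ 0.8625, so at α = 0.01 we fail to reject H₀.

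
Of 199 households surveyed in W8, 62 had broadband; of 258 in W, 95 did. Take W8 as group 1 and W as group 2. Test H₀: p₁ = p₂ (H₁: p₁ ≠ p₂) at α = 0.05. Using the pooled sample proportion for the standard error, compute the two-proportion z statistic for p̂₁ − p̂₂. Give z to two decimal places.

z = -1.26

p̂₁ = 62/199 ≈ 0.3116, p̂₂ = 95/258 ≈ 0.3682.
Pooled p̂ = (62+95)/(199+258) = 157/457 = 0.3435.
SE = √(0.225522 × 0.00890109) = 0.0448.
z = (0.3116 − 0.3682)/0.0448 = -0.0566/0.0448 = -1.26.
p-value = 2·P(Z > 1.265) ≈ 0.2060. With α = 0.05, fail to reject H₀.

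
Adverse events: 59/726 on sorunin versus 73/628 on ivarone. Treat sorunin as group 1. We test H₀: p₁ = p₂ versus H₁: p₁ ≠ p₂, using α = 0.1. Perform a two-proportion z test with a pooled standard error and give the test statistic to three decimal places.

p̂₁ = 59/726 = 0.08127, p̂₂ = 73/628 = 0.11624.
Pooled p̂ = (59+73)/(726+628) = 132/1354 = 0.09749.
SE = √(0.0879848 × 0.00296977) = 0.01616.
z = (0.08127 − 0.11624)/0.01616 = -0.03497/0.01616 = -2.164.
p-value = 2·P(Z > 2.164) ≈ 0.0305, so at α = 0.1 we reject H₀.

z = -2.164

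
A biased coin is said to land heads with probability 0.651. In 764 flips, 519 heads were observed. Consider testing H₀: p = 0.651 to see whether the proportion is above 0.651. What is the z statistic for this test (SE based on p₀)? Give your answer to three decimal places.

p̂ = 519/764 ≈ 0.679319.
Under H₀, SE = √(0.651·0.349/764) = √(0.000297381) = 0.017245.
z = (0.679319 − 0.651)/0.017245 = 0.028319/0.017245 = 1.642.
p-value = P(Z > 1.642) ≈ 0.0503.

z = 1.642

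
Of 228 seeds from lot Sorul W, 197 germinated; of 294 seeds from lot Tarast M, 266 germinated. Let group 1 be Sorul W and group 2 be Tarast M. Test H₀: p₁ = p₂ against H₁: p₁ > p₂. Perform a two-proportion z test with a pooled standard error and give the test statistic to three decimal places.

z = -1.458

p̂₁ = 197/228 = 0.864035, p̂₂ = 266/294 = 0.904762.
Pooled p̂ = (197+266)/(228+294) = 463/522 = 0.886973.
SE = √(p̂(1−p̂)(1/n₁+1/n₂)) = √(0.886973·0.113027·0.00778733) = √(0.000780693) = 0.027941.
z = (0.864035 − 0.904762)/0.027941 = -0.040727/0.027941 = -1.458.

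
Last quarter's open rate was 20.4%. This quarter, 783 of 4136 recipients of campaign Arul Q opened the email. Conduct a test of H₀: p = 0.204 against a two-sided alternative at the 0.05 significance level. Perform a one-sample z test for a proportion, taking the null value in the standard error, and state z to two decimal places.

z = -2.34

p̂ = 783/4136 = 0.18931.
Standard error under H₀: √(0.204×0.796/4136) = 0.00627.
z = (0.18931 − 0.204)/0.00627 = -0.01469/0.00627 = -2.34.
Two-sided p-value ≈ 2·Φ(−2.344) = 0.0191. With α = 0.05, reject H₀.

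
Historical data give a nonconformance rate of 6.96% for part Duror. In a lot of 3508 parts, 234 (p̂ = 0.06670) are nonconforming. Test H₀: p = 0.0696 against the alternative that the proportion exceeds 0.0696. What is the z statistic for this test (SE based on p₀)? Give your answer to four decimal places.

p̂ = 234/3508 ≈ 0.066705.
Under H₀, SE = √(0.0696·0.9304/3508) = √(1.84595e-05) = 0.004296.
z = (0.066705 − 0.0696)/0.004296 = -0.002895/0.004296 = -0.6739.
p-value = P(Z > -0.674) ≈ 0.7498.

z = -0.6739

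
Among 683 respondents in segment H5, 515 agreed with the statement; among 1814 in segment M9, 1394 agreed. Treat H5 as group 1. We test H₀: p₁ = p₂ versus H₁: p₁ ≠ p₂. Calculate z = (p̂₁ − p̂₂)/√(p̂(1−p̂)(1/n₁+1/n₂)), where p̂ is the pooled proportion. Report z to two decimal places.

p̂₁ = 515/683 ≈ 0.7540, p̂₂ = 1394/1814 ≈ 0.7685.
Pooled p̂ = (515+1394)/(683+1814) = 1909/2497 = 0.7645.
SE = √(0.180031 × 0.0020154) = 0.0190.
z = (0.7540 − 0.7685)/0.0190 = -0.0145/0.0190 = -0.76.
p-value = 2·P(Z > 0.758) ≈ 0.4484.

z = -0.76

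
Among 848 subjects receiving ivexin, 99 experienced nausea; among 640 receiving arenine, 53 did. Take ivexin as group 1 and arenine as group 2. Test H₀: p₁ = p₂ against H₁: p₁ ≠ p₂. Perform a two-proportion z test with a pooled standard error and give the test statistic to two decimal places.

p̂₁ = 99/848 ≈ 0.11675, p̂₂ = 53/640 ≈ 0.08281.
Pooled p̂ = (99+53)/(848+640) = 152/1488 = 0.10215.
SE = √(p̂(1−p̂)(1/n₁+1/n₂)) = √(0.10215·0.89785·0.00274175) = √(0.000251461) = 0.01586.
z = (0.11675 − 0.08281)/0.01586 = 0.03394/0.01586 = 2.14.
p-value = 2·P(Z > 2.140) ≈ 0.0324.

z = 2.14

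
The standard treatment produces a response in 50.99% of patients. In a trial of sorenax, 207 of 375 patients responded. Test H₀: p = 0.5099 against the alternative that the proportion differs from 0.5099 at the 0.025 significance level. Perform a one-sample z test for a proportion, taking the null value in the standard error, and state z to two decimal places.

p̂ = 207/375 ≈ 0.5520.
Standard error under H₀: √(0.5099×0.4901/375) = 0.0258.
z = (0.5520 − 0.5099)/0.0258 = 0.0421/0.0258 = 1.63.
Two-sided p-value ≈ 2·Φ(−1.631) = 0.1029; since p > α = 0.025, fail to reject H₀.

z = 1.63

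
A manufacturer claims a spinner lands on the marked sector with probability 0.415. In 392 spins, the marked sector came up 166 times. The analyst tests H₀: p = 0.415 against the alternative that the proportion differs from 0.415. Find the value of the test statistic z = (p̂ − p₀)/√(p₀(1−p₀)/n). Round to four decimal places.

p̂ = 166/392 = 0.423469.
Standard error under H₀: √(0.415×0.585/392) = 0.024886.
z = (0.423469 − 0.415)/0.024886 = 0.008469/0.024886 = 0.3403.
p-value = 2·P(Z > 0.340) ≈ 0.7336.

z = 0.3403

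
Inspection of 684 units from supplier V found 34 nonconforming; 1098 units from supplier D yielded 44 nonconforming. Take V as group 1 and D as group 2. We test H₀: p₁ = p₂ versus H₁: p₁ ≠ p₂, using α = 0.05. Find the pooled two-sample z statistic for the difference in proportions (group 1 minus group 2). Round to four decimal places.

z = 0.9668

p̂₁ = 34/684 = 0.0497076, p̂₂ = 44/1098 = 0.0400729.
Pooled p̂ = (34+44)/(684+1098) = 78/1782 = 0.0437710.
SE = √(p̂(1−p̂)(1/n₁+1/n₂)) = √(0.0437710·0.9562290·0.00237274) = √(9.93112e-05) = 0.0099655.
z = (0.0497076 − 0.0400729)/0.0099655 = 0.0096347/0.0099655 = 0.9668.
p-value = 2·P(Z > 0.967) ≈ 0.3336, so at α = 0.05 we fail to reject H₀.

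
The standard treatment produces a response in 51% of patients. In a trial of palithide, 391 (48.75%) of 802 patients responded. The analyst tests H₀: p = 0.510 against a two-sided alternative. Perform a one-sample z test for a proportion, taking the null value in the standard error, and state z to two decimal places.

p̂ = 391/802 ≈ 0.4875.
Under H₀, SE = √(0.51·0.49/802) = √(0.000311596) = 0.0177.
z = (0.4875 − 0.51)/0.0177 = -0.0225/0.0177 = -1.27.
p-value = 2·P(Z > 1.273) ≈ 0.2031.

z = -1.27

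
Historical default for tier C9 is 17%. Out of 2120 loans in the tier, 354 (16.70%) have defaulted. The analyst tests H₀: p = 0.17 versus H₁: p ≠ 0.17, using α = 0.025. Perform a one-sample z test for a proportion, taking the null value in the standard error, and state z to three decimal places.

z = -0.370

p̂ = 354/2120 = 0.16698.
Under H₀, SE = √(0.17·0.83/2120) = √(6.65566e-05) = 0.00816.
z = (0.16698 − 0.17)/0.00816 = -0.00302/0.00816 = -0.370.
Two-sided p-value ≈ 2·Φ(−0.370) = 0.7114, so at α = 0.025 we fail to reject H₀.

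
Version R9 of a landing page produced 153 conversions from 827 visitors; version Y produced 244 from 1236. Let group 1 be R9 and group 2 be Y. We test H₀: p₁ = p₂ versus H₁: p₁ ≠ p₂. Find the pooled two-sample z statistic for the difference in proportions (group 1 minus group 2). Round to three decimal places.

p̂₁ = 153/827 ≈ 0.18501, p̂₂ = 244/1236 ≈ 0.19741.
Pooled p̂ = (153+244)/(827+1236) = 397/2063 = 0.19244.
SE = √(p̂(1−p̂)(1/n₁+1/n₂)) = √(0.19244·0.80756·0.00201825) = √(0.000313648) = 0.01771.
z = (0.18501 − 0.19741)/0.01771 = -0.01240/0.01771 = -0.700.
p-value = 2·P(Z > 0.700) ≈ 0.4836.

z = -0.700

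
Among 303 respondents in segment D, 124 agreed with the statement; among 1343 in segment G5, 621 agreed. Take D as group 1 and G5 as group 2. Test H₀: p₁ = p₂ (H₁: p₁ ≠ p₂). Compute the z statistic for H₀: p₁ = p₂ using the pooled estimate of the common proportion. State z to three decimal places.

z = -1.679

p̂₁ = 124/303 = 0.40924, p̂₂ = 621/1343 = 0.46240.
Pooled p̂ = (124+621)/(303+1343) = 745/1646 = 0.45261.
SE = √(0.247754 × 0.00404493) = 0.03166.
z = (0.40924 − 0.46240)/0.03166 = -0.05316/0.03166 = -1.679.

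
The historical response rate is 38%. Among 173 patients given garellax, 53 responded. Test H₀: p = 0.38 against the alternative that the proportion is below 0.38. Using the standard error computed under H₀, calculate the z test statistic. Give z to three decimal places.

p̂ = 53/173 ≈ 0.30636.
SE = √(p₀(1−p₀)/n) = √(0.2356/173) = 0.03690.
z = (0.30636 − 0.38)/0.03690 = -0.07364/0.03690 = -1.996.
p-value = P(Z < -1.996) ≈ 0.0230.

z = -1.996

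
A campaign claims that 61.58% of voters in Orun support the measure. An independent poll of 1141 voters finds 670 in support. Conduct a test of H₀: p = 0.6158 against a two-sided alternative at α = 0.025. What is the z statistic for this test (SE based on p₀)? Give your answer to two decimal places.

z = -1.99

p̂ = 670/1141 ≈ 0.5872.
SE = √(p₀(1−p₀)/n) = √(0.23659/1141) = 0.0144.
z = (0.5872 − 0.6158)/0.0144 = -0.0286/0.0144 = -1.99.
p-value = 2·P(Z > 1.986) ≈ 0.0470. With α = 0.025, fail to reject H₀.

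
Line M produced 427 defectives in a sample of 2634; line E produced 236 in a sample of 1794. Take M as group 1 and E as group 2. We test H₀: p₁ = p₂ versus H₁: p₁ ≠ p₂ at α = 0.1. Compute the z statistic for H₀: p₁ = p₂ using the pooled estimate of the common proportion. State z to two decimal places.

z = 2.80

p̂₁ = 427/2634 ≈ 0.16211, p̂₂ = 236/1794 ≈ 0.13155.
Pooled p̂ = (427+236)/(2634+1794) = 663/4428 = 0.14973.
SE = √(0.12731 × 0.000937064) = 0.01092.
z = (0.16211 − 0.13155)/0.01092 = 0.03056/0.01092 = 2.80.
p-value = 2·P(Z > 2.798) ≈ 0.0051, so at α = 0.1 we reject H₀.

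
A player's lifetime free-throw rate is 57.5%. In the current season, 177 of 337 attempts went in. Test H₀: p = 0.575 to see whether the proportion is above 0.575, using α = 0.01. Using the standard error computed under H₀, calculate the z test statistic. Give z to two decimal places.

p̂ = 177/337 = 0.5252.
Standard error under H₀: √(0.575×0.425/337) = 0.0269.
z = (0.5252 − 0.575)/0.0269 = -0.0498/0.0269 = -1.85.
p-value = P(Z > -1.848) ≈ 0.9677. With α = 0.01, fail to reject H₀.

z = -1.85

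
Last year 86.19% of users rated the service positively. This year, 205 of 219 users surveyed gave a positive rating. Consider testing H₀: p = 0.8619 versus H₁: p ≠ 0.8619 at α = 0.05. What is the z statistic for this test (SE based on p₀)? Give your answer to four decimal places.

z = 3.1816

p̂ = 205/219 = 0.936073.
Under H₀, SE = √(0.8619·0.1381/219) = √(0.000543509) = 0.023313.
z = (0.936073 − 0.8619)/0.023313 = 0.074173/0.023313 = 3.1816.
p-value = 2·P(Z > 3.182) ≈ 0.0015. With α = 0.05, reject H₀.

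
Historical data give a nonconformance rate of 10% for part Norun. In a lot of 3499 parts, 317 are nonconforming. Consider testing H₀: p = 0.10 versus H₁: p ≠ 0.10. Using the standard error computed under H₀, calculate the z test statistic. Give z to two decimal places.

p̂ = 317/3499 ≈ 0.09060.
Standard error under H₀: √(0.1×0.9/3499) = 0.00507.
z = (0.09060 − 0.1)/0.00507 = -0.00940/0.00507 = -1.85.
Two-sided p-value ≈ 2·Φ(−1.854) = 0.0637.

z = -1.85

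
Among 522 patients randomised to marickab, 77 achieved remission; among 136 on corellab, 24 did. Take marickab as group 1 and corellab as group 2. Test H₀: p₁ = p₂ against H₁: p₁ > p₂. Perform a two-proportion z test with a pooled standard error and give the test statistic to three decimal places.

p̂₁ = 77/522 = 0.14751, p̂₂ = 24/136 = 0.17647.
Pooled p̂ = (77+24)/(522+136) = 101/658 = 0.15350.
SE = √(p̂(1−p̂)(1/n₁+1/n₂)) = √(0.15350·0.84650·0.00926865) = √(0.00120432) = 0.03470.
z = (0.14751 − 0.17647)/0.03470 = -0.02896/0.03470 = -0.835.
p-value = P(Z > -0.835) ≈ 0.7980.

z = -0.835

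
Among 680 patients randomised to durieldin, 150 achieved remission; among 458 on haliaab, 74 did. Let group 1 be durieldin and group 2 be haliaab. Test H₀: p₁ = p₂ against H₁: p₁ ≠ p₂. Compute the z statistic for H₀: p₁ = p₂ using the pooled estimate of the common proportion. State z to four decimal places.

p̂₁ = 150/680 = 0.2205882, p̂₂ = 74/458 = 0.1615721.
Pooled p̂ = (150+74)/(680+458) = 224/1138 = 0.1968366.
SE = √(p̂(1−p̂)(1/n₁+1/n₂)) = √(0.1968366·0.8031634·0.00365399) = √(0.000577667) = 0.0240347.
z = (0.2205882 − 0.1615721)/0.0240347 = 0.0590161/0.0240347 = 2.4555.

z = 2.4555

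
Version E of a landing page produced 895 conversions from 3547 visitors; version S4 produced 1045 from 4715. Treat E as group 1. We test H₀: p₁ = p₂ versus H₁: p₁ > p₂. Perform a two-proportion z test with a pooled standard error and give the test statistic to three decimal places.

z = 3.258

p̂₁ = 895/3547 ≈ 0.252326, p̂₂ = 1045/4715 ≈ 0.221633.
Pooled p̂ = (895+1045)/(3547+4715) = 1940/8262 = 0.234810.
SE = √(0.179674 × 0.000494017) = 0.009421.
z = (0.252326 − 0.221633)/0.009421 = 0.030693/0.009421 = 3.258.
p-value = P(Z > 3.258) ≈ 0.0006.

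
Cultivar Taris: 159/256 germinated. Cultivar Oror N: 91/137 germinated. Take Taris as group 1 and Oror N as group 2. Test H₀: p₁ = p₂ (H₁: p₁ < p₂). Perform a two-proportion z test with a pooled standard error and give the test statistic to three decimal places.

z = -0.847

p̂₁ = 159/256 ≈ 0.62109, p̂₂ = 91/137 ≈ 0.66423.
Pooled p̂ = (159+91)/(256+137) = 250/393 = 0.63613.
SE = √(0.231468 × 0.0112055) = 0.05093.
z = (0.62109 − 0.66423)/0.05093 = -0.04314/0.05093 = -0.847.
p-value = P(Z < -0.847) ≈ 0.1985.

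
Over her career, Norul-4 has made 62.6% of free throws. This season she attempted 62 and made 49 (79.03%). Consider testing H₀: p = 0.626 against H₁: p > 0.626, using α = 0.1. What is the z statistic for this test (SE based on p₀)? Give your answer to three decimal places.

z = 2.674

p̂ = 49/62 = 0.79032.
Under H₀, SE = √(0.626·0.374/62) = √(0.00377619) = 0.06145.
z = (0.79032 − 0.626)/0.06145 = 0.16432/0.06145 = 2.674.
p-value = P(Z > 2.674) ≈ 0.0037; since p < α = 0.1, reject H₀.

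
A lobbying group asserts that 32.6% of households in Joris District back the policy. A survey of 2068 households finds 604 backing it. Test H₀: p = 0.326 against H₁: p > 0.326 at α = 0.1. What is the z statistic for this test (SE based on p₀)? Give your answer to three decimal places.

p̂ = 604/2068 ≈ 0.292070.
SE = √(p₀(1−p₀)/n) = √(0.21972/2068) = 0.010308.
z = (0.292070 − 0.326)/0.010308 = -0.033930/0.010308 = -3.292.
p-value = P(Z > -3.292) ≈ 0.9995. With α = 0.1, fail to reject H₀.

z = -3.292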